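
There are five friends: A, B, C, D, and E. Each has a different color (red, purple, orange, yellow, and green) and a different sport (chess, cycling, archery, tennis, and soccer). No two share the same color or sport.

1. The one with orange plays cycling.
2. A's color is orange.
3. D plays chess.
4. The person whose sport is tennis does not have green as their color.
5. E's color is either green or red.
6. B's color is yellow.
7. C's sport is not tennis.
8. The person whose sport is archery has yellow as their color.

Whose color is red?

E

With clues 1–2, A is impossible for the one with color red.
With clues 1–6, B is impossible for the one with color red.
With clues 1–8, C and D are impossible for the one with color red.
That leaves E.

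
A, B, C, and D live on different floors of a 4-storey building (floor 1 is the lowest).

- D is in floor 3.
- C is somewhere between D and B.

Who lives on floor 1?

With clue 1, D is ruled out for floor 1.
With clues 1–2, A and C are ruled out for floor 1.
So floor 1 is B.

B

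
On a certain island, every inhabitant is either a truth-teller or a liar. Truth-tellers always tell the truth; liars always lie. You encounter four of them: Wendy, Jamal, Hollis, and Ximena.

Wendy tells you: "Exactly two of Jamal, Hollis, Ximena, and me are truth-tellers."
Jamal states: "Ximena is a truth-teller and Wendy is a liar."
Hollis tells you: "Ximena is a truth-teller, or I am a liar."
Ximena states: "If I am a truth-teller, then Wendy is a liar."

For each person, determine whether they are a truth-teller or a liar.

Consider Wendy. Suppose Wendy is a truth-teller.
Then whichever role Ximena has, Ximena's statement has the wrong truth value — contradiction.
So Wendy is a liar.
With that fixed, Ximena's statement is true, so Ximena is a truth-teller.
With that fixed, Jamal's statement is true, so Jamal is a truth-teller.
With that fixed, Hollis's statement is true, so Hollis is a truth-teller.

Wendy: liar, Jamal: truth-teller, Hollis: truth-teller, Ximena: truth-teller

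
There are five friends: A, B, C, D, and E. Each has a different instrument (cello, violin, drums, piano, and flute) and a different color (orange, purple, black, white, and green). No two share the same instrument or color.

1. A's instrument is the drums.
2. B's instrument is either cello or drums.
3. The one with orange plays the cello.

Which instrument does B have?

cello

Clue 1 rules out drums for B's instrument.
With clues 1–2, flute, piano, and violin are impossible for B's instrument.
That leaves cello.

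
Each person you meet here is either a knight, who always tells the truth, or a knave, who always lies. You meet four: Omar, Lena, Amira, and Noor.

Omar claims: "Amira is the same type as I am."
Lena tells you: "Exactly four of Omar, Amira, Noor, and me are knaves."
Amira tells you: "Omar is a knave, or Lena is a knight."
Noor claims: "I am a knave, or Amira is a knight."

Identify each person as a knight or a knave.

Omar: knave, Lena: knave, Amira: knight, Noor: knight

Consider Omar. Suppose Omar is a knight.
Then no assignment of the remaining roles makes every statement match its speaker's type — contradiction.
So Omar is a knave.
With that fixed, Amira's statement is true, so Amira is a knight.
With that fixed, Noor's statement is true, so Noor is a knight.
With that fixed, Lena's statement is false, so Lena is a knave.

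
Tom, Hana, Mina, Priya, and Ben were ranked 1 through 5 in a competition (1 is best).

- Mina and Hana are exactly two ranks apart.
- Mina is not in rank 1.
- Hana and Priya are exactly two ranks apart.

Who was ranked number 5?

With clues 1–3, Ben, Hana, Priya, and Tom are ruled out for rank 5.
So rank 5 is Mina.

Mina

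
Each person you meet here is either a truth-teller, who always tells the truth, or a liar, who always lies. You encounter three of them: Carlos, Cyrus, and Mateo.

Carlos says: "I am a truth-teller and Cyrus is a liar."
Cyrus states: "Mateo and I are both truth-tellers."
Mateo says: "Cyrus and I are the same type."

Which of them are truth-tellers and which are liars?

Consider Carlos. Suppose Carlos is a truth-teller.
Then no assignment of the remaining roles makes every statement match its speaker's type — contradiction.
So Carlos is a liar.
Consider Cyrus. Suppose Cyrus is a liar.
Then whichever role Mateo has, Mateo's statement has the wrong truth value — contradiction.
So Cyrus is a truth-teller.
Consider Mateo. Suppose Mateo is a liar.
Then Cyrus's statement comes out false, contradicting Cyrus being a truth-teller.
So Mateo is a truth-teller.

Carlos: liar, Cyrus: truth-teller, Mateo: truth-teller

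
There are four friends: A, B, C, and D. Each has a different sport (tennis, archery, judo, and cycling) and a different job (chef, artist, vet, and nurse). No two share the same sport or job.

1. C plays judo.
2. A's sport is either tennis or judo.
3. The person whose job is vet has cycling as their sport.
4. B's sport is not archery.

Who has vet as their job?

B

With clues 1–3, A and C are impossible for the one with job vet.
With clues 1–4, D is impossible for the one with job vet.
That leaves B.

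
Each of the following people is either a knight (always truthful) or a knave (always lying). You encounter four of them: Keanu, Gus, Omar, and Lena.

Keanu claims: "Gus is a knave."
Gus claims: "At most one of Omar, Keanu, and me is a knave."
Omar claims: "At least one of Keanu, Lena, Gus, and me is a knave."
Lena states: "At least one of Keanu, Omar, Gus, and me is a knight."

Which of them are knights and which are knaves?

Keanu: knave, Gus: knight, Omar: knight, Lena: knight

Consider Keanu. Suppose Keanu is a knight.
Then no assignment of the remaining roles makes every statement match its speaker's type — contradiction.
So Keanu is a knave.
With that fixed, Omar's statement is true, so Omar is a knight.
With that fixed, Lena's statement is true, so Lena is a knight.
Consider Gus. Suppose Gus is a knave.
Then Keanu's statement comes out true, contradicting Keanu being a knave.
So Gus is a knight.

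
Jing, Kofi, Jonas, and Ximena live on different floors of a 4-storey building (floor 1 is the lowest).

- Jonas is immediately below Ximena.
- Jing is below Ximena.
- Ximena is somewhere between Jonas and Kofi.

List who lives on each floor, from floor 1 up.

Jing, Jonas, Ximena, Kofi

From clue 1: Jonas is in {1,2,3}.
From clues 1–2: Jing is in {1,2}.
From clues 1–3: Jing → floor 1, Jonas → floor 2, Ximena → floor 3, Kofi → floor 4.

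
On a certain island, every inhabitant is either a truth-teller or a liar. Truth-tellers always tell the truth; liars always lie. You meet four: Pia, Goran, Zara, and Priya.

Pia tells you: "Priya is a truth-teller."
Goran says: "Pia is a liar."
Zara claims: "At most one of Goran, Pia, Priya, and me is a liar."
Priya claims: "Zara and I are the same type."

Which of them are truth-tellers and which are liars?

Consider Pia. Suppose Pia is a liar.
Then no assignment of the remaining roles makes every statement match its speaker's type — contradiction.
So Pia is a truth-teller.
With that fixed, Goran's statement is false, so Goran is a liar.
Consider Zara. Suppose Zara is a liar.
Then whichever role Priya has, Priya's statement has the wrong truth value — contradiction.
So Zara is a truth-teller.
Consider Priya. Suppose Priya is a liar.
Then Pia's statement comes out false, contradicting Pia being a truth-teller.
So Priya is a truth-teller.

Pia: truth-teller, Goran: liar, Zara: truth-teller, Priya: truth-teller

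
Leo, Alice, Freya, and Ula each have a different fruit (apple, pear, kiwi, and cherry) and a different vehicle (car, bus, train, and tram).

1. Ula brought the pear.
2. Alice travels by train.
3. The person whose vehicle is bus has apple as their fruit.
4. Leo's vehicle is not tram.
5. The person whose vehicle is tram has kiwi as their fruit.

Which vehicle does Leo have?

With clues 1–2, train is impossible for Leo's vehicle.
With clues 1–4, tram is impossible for Leo's vehicle.
With clues 1–5, car is impossible for Leo's vehicle.
That leaves bus.

bus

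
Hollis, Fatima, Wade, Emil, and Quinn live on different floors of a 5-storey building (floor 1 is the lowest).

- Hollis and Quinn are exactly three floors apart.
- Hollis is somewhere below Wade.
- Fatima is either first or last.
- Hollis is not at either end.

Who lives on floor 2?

With clues 1–2, Quinn is ruled out for floor 2.
With clues 1–3, Fatima is ruled out for floor 2.
With clues 1–4, Emil and Wade are ruled out for floor 2.
So floor 2 is Hollis.

Hollis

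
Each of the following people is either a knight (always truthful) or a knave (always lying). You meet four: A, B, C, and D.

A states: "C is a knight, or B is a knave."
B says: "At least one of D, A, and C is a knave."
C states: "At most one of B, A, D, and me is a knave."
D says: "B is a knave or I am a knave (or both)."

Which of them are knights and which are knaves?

Consider A. Suppose A is a knave.
Then no assignment of the remaining roles makes every statement match its speaker's type — contradiction.
So A is a knight.
Consider B. Suppose B is a knight.
Then whichever role D has, D's statement has the wrong truth value — contradiction.
So B is a knave.
With that fixed, D's statement is true, so D is a knight.
Consider C. Suppose C is a knave.
Then B's statement comes out true, contradicting B being a knave.
So C is a knight.

A: knight, B: knave, C: knight, D: knight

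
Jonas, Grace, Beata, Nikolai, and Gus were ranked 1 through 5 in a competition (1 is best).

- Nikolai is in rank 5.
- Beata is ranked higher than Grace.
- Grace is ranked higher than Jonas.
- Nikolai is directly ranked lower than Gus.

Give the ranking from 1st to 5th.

Beata, Grace, Jonas, Gus, Nikolai

From clue 1: Nikolai → rank 5.
From clues 1–2: Grace is in {2,3,4}.
From clues 1–3: Jonas is in {3,4}.
From clues 1–4: Beata → rank 1, Grace → rank 2, Jonas → rank 3, Gus → rank 4.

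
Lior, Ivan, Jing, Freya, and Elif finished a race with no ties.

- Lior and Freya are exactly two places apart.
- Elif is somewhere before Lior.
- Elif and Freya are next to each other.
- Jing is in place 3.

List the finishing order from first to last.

Elif, Freya, Jing, Lior, Ivan

From clues 1–2: Lior is in {2,3,4,5}.
From clues 1–3: Lior is in {3,4,5}.
From clues 1–4: Elif → place 1, Freya → place 2, Jing → place 3, Lior → place 4, Ivan → place 5.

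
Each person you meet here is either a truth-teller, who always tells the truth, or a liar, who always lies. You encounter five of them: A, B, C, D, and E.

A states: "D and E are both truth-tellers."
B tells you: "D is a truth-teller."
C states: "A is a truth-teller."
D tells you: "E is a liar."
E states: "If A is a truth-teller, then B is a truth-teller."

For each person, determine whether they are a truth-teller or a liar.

Consider A. Suppose A is a truth-teller.
Then no assignment of the remaining roles makes every statement match its speaker's type — contradiction.
So A is a liar.
With that fixed, C's statement is false, so C is a liar.
With that fixed, E's statement is true, so E is a truth-teller.
With that fixed, D's statement is false, so D is a liar.
With that fixed, B's statement is false, so B is a liar.

A: liar, B: liar, C: liar, D: liar, E: truth-teller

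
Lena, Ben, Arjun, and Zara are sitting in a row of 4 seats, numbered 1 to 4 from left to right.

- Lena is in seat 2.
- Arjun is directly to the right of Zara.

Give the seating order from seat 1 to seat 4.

From clue 1: Lena → seat 2.
From clues 1–2: Ben → seat 1, Zara → seat 3, Arjun → seat 4.

Ben, Lena, Zara, Arjun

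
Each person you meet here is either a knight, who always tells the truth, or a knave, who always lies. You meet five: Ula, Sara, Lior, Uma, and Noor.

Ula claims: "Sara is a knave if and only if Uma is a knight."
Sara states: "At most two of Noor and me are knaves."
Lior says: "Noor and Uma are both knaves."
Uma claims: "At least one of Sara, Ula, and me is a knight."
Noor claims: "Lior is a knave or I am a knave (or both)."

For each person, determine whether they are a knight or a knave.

Ula: knave, Sara: knight, Lior: knave, Uma: knight, Noor: knight

Regardless of anyone's role, Sara's statement is true, so Sara is a knight.
With that fixed, Uma's statement is true, so Uma is a knight.
With that fixed, Ula's statement is false, so Ula is a knave.
With that fixed, Lior's statement is false, so Lior is a knave.
With that fixed, Noor's statement is true, so Noor is a knight.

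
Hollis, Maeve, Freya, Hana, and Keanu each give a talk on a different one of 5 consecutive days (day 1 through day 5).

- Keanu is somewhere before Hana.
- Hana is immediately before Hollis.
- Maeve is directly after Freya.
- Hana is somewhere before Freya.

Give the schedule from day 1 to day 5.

From clue 1: Hana is in {2,3,4,5}.
From clues 1–2: Hollis is in {3,4,5}.
From clues 1–3: Hollis is in {3,5}.
From clues 1–4: Keanu → day 1, Hana → day 2, Hollis → day 3, Freya → day 4, Maeve → day 5.

Keanu, Hana, Hollis, Freya, Maeve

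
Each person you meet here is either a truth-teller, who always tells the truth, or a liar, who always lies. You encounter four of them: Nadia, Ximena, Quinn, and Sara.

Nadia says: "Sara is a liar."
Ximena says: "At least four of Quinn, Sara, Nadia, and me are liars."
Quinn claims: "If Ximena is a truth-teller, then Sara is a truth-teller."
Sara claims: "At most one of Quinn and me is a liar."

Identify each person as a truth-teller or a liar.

Nadia: liar, Ximena: liar, Quinn: truth-teller, Sara: truth-teller

Consider Nadia. Suppose Nadia is a truth-teller.
Then no assignment of the remaining roles makes every statement match its speaker's type — contradiction.
So Nadia is a liar.
Consider Ximena. Suppose Ximena is a truth-teller.
Then Ximena's own statement would have to be true, but it can't be — contradiction.
So Ximena is a liar.
With that fixed, Quinn's statement is true, so Quinn is a truth-teller.
With that fixed, Sara's statement is true, so Sara is a truth-teller.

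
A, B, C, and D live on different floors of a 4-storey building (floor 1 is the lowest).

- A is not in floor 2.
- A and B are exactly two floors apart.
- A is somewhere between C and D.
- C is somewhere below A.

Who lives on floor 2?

C

With clue 1, A is ruled out for floor 2.
With clues 1–3, B is ruled out for floor 2.
With clues 1–4, D is ruled out for floor 2.
So floor 2 is C.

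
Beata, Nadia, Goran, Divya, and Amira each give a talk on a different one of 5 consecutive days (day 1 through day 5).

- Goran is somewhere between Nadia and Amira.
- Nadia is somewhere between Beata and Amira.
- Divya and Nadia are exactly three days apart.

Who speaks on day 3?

With clues 1–2, Amira and Beata are ruled out for day 3.
With clues 1–3, Divya and Nadia are ruled out for day 3.
So day 3 is Goran.

Goran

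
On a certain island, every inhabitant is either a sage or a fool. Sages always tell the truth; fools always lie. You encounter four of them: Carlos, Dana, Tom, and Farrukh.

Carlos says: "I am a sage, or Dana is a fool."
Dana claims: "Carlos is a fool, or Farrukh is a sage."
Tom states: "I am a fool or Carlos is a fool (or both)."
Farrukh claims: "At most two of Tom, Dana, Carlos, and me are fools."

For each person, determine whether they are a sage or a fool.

Consider Carlos. Suppose Carlos is a sage.
Then whichever role Tom has, Tom's statement has the wrong truth value — contradiction.
So Carlos is a fool.
With that fixed, Dana's statement is true, so Dana is a sage.
With that fixed, Tom's statement is true, so Tom is a sage.
With that fixed, Farrukh's statement is true, so Farrukh is a sage.

Carlos: fool, Dana: sage, Tom: sage, Farrukh: sage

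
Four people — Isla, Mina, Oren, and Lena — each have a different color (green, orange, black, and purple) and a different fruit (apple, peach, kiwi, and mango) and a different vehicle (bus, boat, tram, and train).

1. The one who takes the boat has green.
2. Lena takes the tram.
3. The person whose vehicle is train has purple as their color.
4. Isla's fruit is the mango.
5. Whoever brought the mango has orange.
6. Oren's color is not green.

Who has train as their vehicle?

Oren

With clues 1–2, Lena is impossible for the one with vehicle train.
With clues 1–5, Isla is impossible for the one with vehicle train.
With clues 1–6, Mina is impossible for the one with vehicle train.
That leaves Oren.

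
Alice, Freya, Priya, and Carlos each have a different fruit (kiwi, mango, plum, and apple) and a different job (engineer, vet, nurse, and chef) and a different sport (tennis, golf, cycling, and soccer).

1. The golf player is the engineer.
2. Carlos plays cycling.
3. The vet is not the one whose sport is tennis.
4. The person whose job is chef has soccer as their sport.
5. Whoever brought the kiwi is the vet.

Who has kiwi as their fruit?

Carlos

With clues 1–5, Alice, Freya, and Priya are impossible for the one with fruit kiwi.
That leaves Carlos.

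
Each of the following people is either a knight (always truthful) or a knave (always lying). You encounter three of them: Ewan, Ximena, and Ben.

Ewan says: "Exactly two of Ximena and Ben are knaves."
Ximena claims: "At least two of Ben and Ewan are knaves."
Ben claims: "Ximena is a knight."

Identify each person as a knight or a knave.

Ewan: knight, Ximena: knave, Ben: knave

Consider Ewan. Suppose Ewan is a knave.
Then no assignment of the remaining roles makes every statement match its speaker's type — contradiction.
So Ewan is a knight.
With that fixed, Ximena's statement is false, so Ximena is a knave.
With that fixed, Ben's statement is false, so Ben is a knave.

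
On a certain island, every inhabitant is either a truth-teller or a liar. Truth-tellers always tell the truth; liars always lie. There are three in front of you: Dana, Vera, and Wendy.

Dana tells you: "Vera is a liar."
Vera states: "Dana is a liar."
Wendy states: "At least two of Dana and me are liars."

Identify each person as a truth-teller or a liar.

Dana: truth-teller, Vera: liar, Wendy: liar

Consider Dana. Suppose Dana is a liar.
Then whichever role Wendy has, Wendy's statement has the wrong truth value — contradiction.
So Dana is a truth-teller.
With that fixed, Vera's statement is false, so Vera is a liar.
With that fixed, Wendy's statement is false, so Wendy is a liar.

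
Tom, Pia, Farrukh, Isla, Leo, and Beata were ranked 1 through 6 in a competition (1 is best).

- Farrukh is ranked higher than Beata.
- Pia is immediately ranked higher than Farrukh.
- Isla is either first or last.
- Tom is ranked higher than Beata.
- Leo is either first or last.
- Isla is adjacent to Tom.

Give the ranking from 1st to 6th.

From clue 1: Farrukh is in {1,2,3,4,5}.
From clues 1–2: Pia is in {1,2,3,4}.
From clues 1–3: Isla is in {1,6}.
From clues 1–5: Beata → rank 5.
From clues 1–6: Isla → rank 1, Tom → rank 2, Pia → rank 3, Farrukh → rank 4, Leo → rank 6.

Isla, Tom, Pia, Farrukh, Beata, Leo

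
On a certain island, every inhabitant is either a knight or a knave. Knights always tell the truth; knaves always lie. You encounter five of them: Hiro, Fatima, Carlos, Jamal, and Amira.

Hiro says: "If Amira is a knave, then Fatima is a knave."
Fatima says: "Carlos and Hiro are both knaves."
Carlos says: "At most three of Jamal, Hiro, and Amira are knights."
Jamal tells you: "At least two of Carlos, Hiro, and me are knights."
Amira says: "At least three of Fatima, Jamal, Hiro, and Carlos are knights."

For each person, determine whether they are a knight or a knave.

Regardless of anyone's role, Carlos's statement is true, so Carlos is a knight.
With that fixed, Fatima's statement is false, so Fatima is a knave.
With that fixed, Hiro's statement is true, so Hiro is a knight.
With that fixed, Jamal's statement is true, so Jamal is a knight.
With that fixed, Amira's statement is true, so Amira is a knight.

Hiro: knight, Fatima: knave, Carlos: knight, Jamal: knight, Amira: knight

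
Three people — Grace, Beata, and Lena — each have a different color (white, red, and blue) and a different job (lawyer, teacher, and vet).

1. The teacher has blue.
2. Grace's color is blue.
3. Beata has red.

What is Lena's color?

With clues 1–2, blue is impossible for Lena's color.
With clues 1–3, red is impossible for Lena's color.
That leaves white.

white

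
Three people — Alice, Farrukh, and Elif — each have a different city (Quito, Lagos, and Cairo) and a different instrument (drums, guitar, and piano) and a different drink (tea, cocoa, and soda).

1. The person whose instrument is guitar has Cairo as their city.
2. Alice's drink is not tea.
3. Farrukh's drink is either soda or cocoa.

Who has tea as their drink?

With clues 1–2, Alice is impossible for the one with drink tea.
With clues 1–3, Farrukh is impossible for the one with drink tea.
That leaves Elif.

Elif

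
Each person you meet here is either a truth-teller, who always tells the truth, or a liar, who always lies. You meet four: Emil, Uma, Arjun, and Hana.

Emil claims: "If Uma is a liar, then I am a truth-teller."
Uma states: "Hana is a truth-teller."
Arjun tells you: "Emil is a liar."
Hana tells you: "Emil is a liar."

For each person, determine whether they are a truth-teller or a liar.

Consider Emil. Suppose Emil is a liar.
Then no assignment of the remaining roles makes every statement match its speaker's type — contradiction.
So Emil is a truth-teller.
With that fixed, Arjun's statement is false, so Arjun is a liar.
With that fixed, Hana's statement is false, so Hana is a liar.
With that fixed, Uma's statement is false, so Uma is a liar.

Emil: truth-teller, Uma: liar, Arjun: liar, Hana: liar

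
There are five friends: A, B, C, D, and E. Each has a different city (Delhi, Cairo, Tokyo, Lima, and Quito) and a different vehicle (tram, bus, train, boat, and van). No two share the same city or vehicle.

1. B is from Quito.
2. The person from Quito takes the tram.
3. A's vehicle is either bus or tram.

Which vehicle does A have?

bus

With clues 1–2, tram is impossible for A's vehicle.
With clues 1–3, boat, train, and van are impossible for A's vehicle.
That leaves bus.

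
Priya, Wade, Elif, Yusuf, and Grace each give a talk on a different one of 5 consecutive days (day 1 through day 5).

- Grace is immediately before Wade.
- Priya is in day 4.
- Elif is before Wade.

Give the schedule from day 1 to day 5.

From clue 1: Wade is in {2,3,4,5}.
From clues 1–2: Priya → day 4.
From clues 1–3: Elif → day 1, Grace → day 2, Wade → day 3, Yusuf → day 5.

Elif, Grace, Wade, Priya, Yusuf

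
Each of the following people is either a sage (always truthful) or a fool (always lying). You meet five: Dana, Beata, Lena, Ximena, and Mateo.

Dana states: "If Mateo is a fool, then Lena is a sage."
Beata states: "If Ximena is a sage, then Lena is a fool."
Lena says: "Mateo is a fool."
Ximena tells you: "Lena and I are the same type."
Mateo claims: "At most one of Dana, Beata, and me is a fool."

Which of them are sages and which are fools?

Consider Dana. Suppose Dana is a fool.
Then no assignment of the remaining roles makes every statement match its speaker's type — contradiction.
So Dana is a sage.
Consider Beata. Suppose Beata is a sage.
Then no assignment of the remaining roles makes every statement match its speaker's type — contradiction.
So Beata is a fool.
Consider Lena. Suppose Lena is a fool.
Then Beata's statement comes out true, contradicting Beata being a fool.
So Lena is a sage.
Consider Ximena. Suppose Ximena is a fool.
Then Beata's statement comes out true, contradicting Beata being a fool.
So Ximena is a sage.
Consider Mateo. Suppose Mateo is a sage.
Then Lena's statement comes out false, contradicting Lena being a sage.
So Mateo is a fool.

Dana: sage, Beata: fool, Lena: sage, Ximena: sage, Mateo: fool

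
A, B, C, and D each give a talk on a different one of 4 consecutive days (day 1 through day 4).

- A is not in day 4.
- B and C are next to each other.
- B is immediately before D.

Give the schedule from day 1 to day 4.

A, C, B, D

From clue 1: A is in {1,2,3}.
From clues 1–3: A → day 1, C → day 2, B → day 3, D → day 4.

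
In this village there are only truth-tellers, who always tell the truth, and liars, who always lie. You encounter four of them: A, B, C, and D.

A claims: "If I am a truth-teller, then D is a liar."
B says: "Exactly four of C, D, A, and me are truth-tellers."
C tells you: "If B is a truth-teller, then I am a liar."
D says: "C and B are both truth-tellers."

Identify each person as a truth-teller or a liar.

A: truth-teller, B: liar, C: truth-teller, D: liar

Consider A. Suppose A is a liar.
Then A's own statement would have to be false, but it can't be — contradiction.
So A is a truth-teller.
Consider B. Suppose B is a truth-teller.
Then whichever role C has, C's statement has the wrong truth value — contradiction.
So B is a liar.
With that fixed, C's statement is true, so C is a truth-teller.
With that fixed, D's statement is false, so D is a liar.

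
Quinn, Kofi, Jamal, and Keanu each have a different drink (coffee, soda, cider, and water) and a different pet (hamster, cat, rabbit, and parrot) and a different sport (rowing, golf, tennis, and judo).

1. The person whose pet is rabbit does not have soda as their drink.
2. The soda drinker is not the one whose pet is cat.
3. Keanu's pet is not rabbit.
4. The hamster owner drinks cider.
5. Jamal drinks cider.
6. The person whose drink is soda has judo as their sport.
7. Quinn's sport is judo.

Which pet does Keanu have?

cat

With clues 1–3, rabbit is impossible for Keanu's pet.
With clues 1–5, hamster is impossible for Keanu's pet.
With clues 1–7, parrot is impossible for Keanu's pet.
That leaves cat.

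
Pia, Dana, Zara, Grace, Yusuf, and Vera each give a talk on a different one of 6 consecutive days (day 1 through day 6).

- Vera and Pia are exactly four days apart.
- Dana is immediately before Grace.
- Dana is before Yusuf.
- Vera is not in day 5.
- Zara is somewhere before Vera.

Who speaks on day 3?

With clue 1, Pia and Vera are ruled out for day 3.
With clues 1–3, Yusuf and Zara are ruled out for day 3.
With clues 1–5, Grace is ruled out for day 3.
So day 3 is Dana.

Dana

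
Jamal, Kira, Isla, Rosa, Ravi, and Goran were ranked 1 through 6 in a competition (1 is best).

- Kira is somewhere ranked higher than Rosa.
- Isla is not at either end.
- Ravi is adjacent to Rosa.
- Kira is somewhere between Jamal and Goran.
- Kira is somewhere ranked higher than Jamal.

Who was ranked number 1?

With clue 1, Rosa is ruled out for rank 1.
With clues 1–2, Isla is ruled out for rank 1.
With clues 1–3, Ravi is ruled out for rank 1.
With clues 1–4, Kira is ruled out for rank 1.
With clues 1–5, Jamal is ruled out for rank 1.
So rank 1 is Goran.

Goran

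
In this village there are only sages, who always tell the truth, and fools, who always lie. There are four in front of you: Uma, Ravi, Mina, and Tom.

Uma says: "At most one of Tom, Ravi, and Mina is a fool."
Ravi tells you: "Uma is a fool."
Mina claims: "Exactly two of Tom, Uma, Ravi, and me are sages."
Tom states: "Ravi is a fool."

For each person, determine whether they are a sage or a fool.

Consider Uma. Suppose Uma is a sage.
Then no assignment of the remaining roles makes every statement match its speaker's type — contradiction.
So Uma is a fool.
With that fixed, Ravi's statement is true, so Ravi is a sage.
With that fixed, Tom's statement is false, so Tom is a fool.
Consider Mina. Suppose Mina is a sage.
Then Uma's statement comes out true, contradicting Uma being a fool.
So Mina is a fool.

Uma: fool, Ravi: sage, Mina: fool, Tom: fool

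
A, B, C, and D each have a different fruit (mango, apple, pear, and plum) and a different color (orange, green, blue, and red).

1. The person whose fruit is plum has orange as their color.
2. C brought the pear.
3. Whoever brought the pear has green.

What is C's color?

green

With clues 1–2, orange is impossible for C's color.
With clues 1–3, blue and red are impossible for C's color.
That leaves green.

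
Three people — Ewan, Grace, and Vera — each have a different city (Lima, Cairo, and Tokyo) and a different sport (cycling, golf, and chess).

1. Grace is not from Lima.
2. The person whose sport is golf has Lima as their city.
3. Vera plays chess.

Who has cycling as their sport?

With clues 1–3, Ewan and Vera are impossible for the one with sport cycling.
That leaves Grace.

Grace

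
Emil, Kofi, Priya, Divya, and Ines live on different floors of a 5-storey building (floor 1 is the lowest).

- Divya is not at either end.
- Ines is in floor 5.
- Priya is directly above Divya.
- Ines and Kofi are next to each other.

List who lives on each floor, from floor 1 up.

Emil, Divya, Priya, Kofi, Ines

From clue 1: Divya is in {2,3,4}.
From clues 1–2: Ines → floor 5.
From clues 1–3: Priya is in {3,4}.
From clues 1–4: Emil → floor 1, Divya → floor 2, Priya → floor 3, Kofi → floor 4.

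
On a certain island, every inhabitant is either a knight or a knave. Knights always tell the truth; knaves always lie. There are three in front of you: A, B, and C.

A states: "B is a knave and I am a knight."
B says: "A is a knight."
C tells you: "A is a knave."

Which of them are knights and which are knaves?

A: knave, B: knave, C: knight

Consider A. Suppose A is a knight.
Then no assignment of the remaining roles makes every statement match its speaker's type — contradiction.
So A is a knave.
With that fixed, B's statement is false, so B is a knave.
With that fixed, C's statement is true, so C is a knight.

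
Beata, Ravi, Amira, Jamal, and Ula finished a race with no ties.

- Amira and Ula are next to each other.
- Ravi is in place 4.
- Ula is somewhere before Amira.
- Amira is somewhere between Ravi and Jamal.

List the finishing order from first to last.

Jamal, Ula, Amira, Ravi, Beata

From clues 1–2: Ravi → place 4.
From clues 1–3: Amira is in {2,3}.
From clues 1–4: Jamal → place 1, Ula → place 2, Amira → place 3, Beata → place 5.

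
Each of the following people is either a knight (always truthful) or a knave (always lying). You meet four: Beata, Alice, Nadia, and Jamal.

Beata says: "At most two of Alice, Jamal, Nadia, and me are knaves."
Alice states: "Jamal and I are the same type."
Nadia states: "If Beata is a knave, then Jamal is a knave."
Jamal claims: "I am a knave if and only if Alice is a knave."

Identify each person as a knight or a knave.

Consider Beata. Suppose Beata is a knave.
Then no assignment of the remaining roles makes every statement match its speaker's type — contradiction.
So Beata is a knight.
With that fixed, Nadia's statement is true, so Nadia is a knight.
Consider Alice. Suppose Alice is a knave.
Then whichever role Jamal has, Jamal's statement has the wrong truth value — contradiction.
So Alice is a knight.
Consider Jamal. Suppose Jamal is a knave.
Then Alice's statement comes out false, contradicting Alice being a knight.
So Jamal is a knight.

Beata: knight, Alice: knight, Nadia: knight, Jamal: knight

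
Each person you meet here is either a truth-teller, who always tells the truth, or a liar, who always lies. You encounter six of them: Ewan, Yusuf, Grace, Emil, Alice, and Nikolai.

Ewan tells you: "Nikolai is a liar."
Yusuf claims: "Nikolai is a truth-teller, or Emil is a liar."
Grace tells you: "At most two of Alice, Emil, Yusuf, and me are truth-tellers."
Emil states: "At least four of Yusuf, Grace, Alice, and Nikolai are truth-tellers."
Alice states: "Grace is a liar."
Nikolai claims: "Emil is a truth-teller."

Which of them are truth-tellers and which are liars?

Consider Ewan. Suppose Ewan is a liar.
Then no assignment of the remaining roles makes every statement match its speaker's type — contradiction.
So Ewan is a truth-teller.
Consider Yusuf. Suppose Yusuf is a liar.
Then no assignment of the remaining roles makes every statement match its speaker's type — contradiction.
So Yusuf is a truth-teller.
Consider Grace. Suppose Grace is a liar.
Then no assignment of the remaining roles makes every statement match its speaker's type — contradiction.
So Grace is a truth-teller.
With that fixed, Alice's statement is false, so Alice is a liar.
With that fixed, Emil's statement is false, so Emil is a liar.
With that fixed, Nikolai's statement is false, so Nikolai is a liar.

Ewan: truth-teller, Yusuf: truth-teller, Grace: truth-teller, Emil: liar, Alice: liar, Nikolai: liar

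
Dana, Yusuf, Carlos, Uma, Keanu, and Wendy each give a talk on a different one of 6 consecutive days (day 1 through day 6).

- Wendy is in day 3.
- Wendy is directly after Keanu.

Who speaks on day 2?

Keanu

With clue 1, Wendy is ruled out for day 2.
With clues 1–2, Carlos, Dana, Uma, and Yusuf are ruled out for day 2.
So day 2 is Keanu.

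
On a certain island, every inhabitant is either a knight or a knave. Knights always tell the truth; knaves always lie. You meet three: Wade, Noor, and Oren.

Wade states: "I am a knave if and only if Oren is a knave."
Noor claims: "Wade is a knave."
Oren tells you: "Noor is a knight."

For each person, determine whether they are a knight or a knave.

Consider Wade. Suppose Wade is a knight.
Then no assignment of the remaining roles makes every statement match its speaker's type — contradiction.
So Wade is a knave.
With that fixed, Noor's statement is true, so Noor is a knight.
With that fixed, Oren's statement is true, so Oren is a knight.

Wade: knave, Noor: knight, Oren: knight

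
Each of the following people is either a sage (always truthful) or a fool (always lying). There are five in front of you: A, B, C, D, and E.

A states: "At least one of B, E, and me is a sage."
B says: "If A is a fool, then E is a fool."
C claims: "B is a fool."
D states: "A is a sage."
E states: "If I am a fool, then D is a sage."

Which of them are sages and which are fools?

A: sage, B: sage, C: fool, D: sage, E: sage

Consider A. Suppose A is a fool.
Then no assignment of the remaining roles makes every statement match its speaker's type — contradiction.
So A is a sage.
With that fixed, B's statement is true, so B is a sage.
With that fixed, C's statement is false, so C is a fool.
With that fixed, D's statement is true, so D is a sage.
With that fixed, E's statement is true, so E is a sage.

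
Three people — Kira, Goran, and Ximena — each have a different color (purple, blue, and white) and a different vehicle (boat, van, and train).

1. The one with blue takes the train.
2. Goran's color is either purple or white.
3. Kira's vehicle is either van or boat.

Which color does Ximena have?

blue

With clues 1–3, purple and white are impossible for Ximena's color.
That leaves blue.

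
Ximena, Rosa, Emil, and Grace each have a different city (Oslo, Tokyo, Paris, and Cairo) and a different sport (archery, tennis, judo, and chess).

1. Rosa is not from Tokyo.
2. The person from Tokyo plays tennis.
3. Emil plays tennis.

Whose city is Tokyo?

Emil

Clue 1 rules out Rosa for the one with city Tokyo.
With clues 1–3, Grace and Ximena are impossible for the one with city Tokyo.
That leaves Emil.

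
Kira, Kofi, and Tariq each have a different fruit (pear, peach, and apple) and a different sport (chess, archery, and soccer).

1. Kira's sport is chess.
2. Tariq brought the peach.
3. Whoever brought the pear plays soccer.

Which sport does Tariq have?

archery

Clue 1 rules out chess for Tariq's sport.
With clues 1–3, soccer is impossible for Tariq's sport.
That leaves archery.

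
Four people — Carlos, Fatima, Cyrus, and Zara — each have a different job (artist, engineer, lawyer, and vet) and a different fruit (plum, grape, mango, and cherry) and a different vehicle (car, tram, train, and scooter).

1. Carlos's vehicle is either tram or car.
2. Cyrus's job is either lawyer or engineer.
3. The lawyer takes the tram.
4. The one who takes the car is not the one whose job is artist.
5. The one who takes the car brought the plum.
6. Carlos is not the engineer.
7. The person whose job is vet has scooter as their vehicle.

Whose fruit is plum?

Cyrus

With clues 1–7, Carlos, Fatima, and Zara are impossible for the one with fruit plum.
That leaves Cyrus.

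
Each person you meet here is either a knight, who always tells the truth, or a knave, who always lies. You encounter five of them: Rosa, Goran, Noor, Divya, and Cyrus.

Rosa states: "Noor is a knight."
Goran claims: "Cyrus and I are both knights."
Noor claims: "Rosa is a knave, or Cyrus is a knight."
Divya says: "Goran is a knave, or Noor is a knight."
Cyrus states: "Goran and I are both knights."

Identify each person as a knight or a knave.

Consider Rosa. Suppose Rosa is a knave.
Then no assignment of the remaining roles makes every statement match its speaker's type — contradiction.
So Rosa is a knight.
Consider Goran. Suppose Goran is a knave.
Then no assignment of the remaining roles makes every statement match its speaker's type — contradiction.
So Goran is a knight.
Consider Noor. Suppose Noor is a knave.
Then Rosa's statement comes out false, contradicting Rosa being a knight.
So Noor is a knight.
With that fixed, Divya's statement is true, so Divya is a knight.
Consider Cyrus. Suppose Cyrus is a knave.
Then Goran's statement comes out false, contradicting Goran being a knight.
So Cyrus is a knight.

Rosa: knight, Goran: knight, Noor: knight, Divya: knight, Cyrus: knight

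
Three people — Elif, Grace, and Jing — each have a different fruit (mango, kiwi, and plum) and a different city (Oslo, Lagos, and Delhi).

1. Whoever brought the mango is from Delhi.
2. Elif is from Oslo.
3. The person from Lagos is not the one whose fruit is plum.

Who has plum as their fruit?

Elif

With clues 1–3, Grace and Jing are impossible for the one with fruit plum.
That leaves Elif.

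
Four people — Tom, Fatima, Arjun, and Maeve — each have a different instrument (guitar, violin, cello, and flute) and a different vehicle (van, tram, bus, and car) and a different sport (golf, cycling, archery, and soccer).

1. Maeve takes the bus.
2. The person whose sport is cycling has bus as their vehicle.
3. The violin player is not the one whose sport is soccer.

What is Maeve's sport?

With clues 1–2, archery, golf, and soccer are impossible for Maeve's sport.
That leaves cycling.

cycling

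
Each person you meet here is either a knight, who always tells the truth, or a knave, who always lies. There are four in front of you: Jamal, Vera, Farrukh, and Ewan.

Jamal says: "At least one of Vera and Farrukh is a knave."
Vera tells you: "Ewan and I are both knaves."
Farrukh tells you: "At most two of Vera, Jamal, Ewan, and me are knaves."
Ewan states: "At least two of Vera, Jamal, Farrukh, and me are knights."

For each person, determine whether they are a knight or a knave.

Jamal: knight, Vera: knave, Farrukh: knight, Ewan: knight

Consider Jamal. Suppose Jamal is a knave.
Then no assignment of the remaining roles makes every statement match its speaker's type — contradiction.
So Jamal is a knight.
Consider Vera. Suppose Vera is a knight.
Then Vera's own statement would have to be true, but it can't be — contradiction.
So Vera is a knave.
Consider Farrukh. Suppose Farrukh is a knave.
Then no assignment of the remaining roles makes every statement match its speaker's type — contradiction.
So Farrukh is a knight.
With that fixed, Ewan's statement is true, so Ewan is a knight.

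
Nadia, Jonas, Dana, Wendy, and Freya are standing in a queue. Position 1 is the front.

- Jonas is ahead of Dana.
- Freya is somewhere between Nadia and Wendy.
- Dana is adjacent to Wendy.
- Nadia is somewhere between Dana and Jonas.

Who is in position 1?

Jonas

With clue 1, Dana is ruled out for position 1.
With clues 1–2, Freya is ruled out for position 1.
With clues 1–3, Wendy is ruled out for position 1.
With clues 1–4, Nadia is ruled out for position 1.
So position 1 is Jonas.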